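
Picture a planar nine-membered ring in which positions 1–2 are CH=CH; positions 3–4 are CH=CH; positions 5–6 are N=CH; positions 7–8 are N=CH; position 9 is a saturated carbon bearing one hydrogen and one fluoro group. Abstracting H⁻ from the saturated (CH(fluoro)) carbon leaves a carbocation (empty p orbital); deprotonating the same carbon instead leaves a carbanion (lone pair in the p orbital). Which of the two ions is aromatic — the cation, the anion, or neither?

The anion

Both ions have a continuous loop of p orbitals — each ring atom is sp².
Cation: 4 × 2 + 0 = 8 π electrons → 4(2), antiaromatic.
Anion: 4 × 2 + 2 = 10 π electrons → 4(2)+2, aromatic.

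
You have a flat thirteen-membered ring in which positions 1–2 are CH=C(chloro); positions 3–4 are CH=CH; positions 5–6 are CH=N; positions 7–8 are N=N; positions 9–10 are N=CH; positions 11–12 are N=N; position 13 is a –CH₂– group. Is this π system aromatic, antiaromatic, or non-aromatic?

The CH2 carbon is saturated: the tetrahedral CH₂ carbon is sp³ and has no p orbital in the ring π system. Conjugation is not continuous around the ring.
Hückel's rule only applies to fully conjugated rings, so this one is simply non-aromatic.

Non-aromatic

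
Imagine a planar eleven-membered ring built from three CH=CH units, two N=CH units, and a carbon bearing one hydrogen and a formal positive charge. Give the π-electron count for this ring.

10

Every ring atom contributes a p orbital perpendicular to the ring (every atom in a ring double bond is sp² and brings one electron to the p orbital; each =N– nitrogen is pyridine-type (lone pair in the sp² plane, one electron in the p orbital); the carbocation has an empty p orbital), so the π system is cyclic and fully conjugated.
Adding the contributions, 5 × 2 = 10 from the double-bond units + 0 from the CH(+) atom = 10.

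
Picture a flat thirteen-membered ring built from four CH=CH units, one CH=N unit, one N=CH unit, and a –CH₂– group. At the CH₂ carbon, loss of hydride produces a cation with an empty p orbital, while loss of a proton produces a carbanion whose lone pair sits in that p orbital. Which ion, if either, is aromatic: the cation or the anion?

The anion

In either ion the ring is fully conjugated: every atom, including the new sp² carbon, supplies a p orbital.
Cation: 6 × 2 + 0 = 12 π electrons → 4(3), antiaromatic.
Anion: 6 × 2 + 2 = 14 π electrons → 4(3)+2, aromatic.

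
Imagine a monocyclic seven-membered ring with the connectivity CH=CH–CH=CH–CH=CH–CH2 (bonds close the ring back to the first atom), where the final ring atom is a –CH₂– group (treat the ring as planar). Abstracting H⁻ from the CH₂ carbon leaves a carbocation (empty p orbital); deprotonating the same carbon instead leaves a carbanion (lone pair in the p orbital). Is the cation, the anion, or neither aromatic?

The cation

In both ions every ring atom is sp² and contributes a p orbital, so both rings are fully conjugated.
Cation: 3 × 2 + 0 = 6 π electrons → 4(1)+2, aromatic.
Anion: 3 × 2 + 2 = 8 π electrons → 4(2), antiaromatic.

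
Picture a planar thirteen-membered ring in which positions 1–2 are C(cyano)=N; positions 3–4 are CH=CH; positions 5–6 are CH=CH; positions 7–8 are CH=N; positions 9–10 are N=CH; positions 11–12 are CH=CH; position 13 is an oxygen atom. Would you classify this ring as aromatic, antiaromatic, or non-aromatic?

The p orbitals form a continuous loop: the double-bond atoms are sp², each contributing one p electron; each sp² =N– keeps its lone pair in-plane and puts one electron into the π system; the oxygen donates one lone pair from its p orbital. The ring is fully conjugated.
Counting π electrons: 6 × 2 = 12 from the double-bond units + 2 from the O atom = 14.
Since 14 = 4·3 + 2, the ring meets the 4n+2 criterion.

Aromatic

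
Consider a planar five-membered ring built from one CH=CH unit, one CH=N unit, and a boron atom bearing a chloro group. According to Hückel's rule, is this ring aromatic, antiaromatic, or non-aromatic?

The p orbitals form a continuous loop: the double-bond atoms are sp², each contributing one p electron; each sp² =N– keeps its lone pair in-plane and puts one electron into the π system; the boron has an empty p orbital. The ring is fully conjugated.
π-electron count: 2 × 2 = 4 from the double-bond units + 0 from the B(chloro) atom = 4.
With 4 = 4·1 π electrons, Hückel's rule classifies the planar ring as antiaromatic.

Antiaromatic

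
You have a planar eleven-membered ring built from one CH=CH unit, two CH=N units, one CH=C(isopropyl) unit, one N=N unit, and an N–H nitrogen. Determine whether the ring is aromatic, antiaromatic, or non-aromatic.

Every ring atom contributes a p orbital perpendicular to the ring (the double-bond atoms are sp², each contributing one p electron; the doubly-bonded nitrogens are pyridine-type — their lone pairs lie in the ring plane, leaving one electron in the p orbital; the pyrrole-type nitrogen donates its lone pair from the p orbital), so the π system is cyclic and fully conjugated.
Counting π electrons: 5 × 2 = 10 from the double-bond units + 2 from the NH atom = 12.
A 4n π count (12, n = 3) in a planar conjugated ring means antiaromatic.

Antiaromatic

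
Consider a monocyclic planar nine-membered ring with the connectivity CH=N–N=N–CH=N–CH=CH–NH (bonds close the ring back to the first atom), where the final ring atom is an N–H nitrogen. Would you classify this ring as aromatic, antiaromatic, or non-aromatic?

Aromatic

All ring atoms are sp² and supply a p orbital to the ring (every atom in a ring double bond is sp² and brings one electron to the p orbital; each sp² =N– keeps its lone pair in-plane and puts one electron into the π system; the pyrrole-type nitrogen donates its lone pair from the p orbital); the conjugation is uninterrupted.
π-electron count: 4 × 2 = 8 from the double-bond units + 2 from the NH atom = 10.
10 = 4(2) + 2, which satisfies Hückel's 4n+2 rule.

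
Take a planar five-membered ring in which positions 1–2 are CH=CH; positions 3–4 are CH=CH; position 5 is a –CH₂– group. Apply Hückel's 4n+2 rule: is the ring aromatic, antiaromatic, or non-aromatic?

The CH2 carbon is saturated: the tetrahedral CH₂ carbon is sp³ and has no p orbital in the ring π system. Conjugation is not continuous around the ring.
Hückel's rule only applies to fully conjugated rings, so this one is simply non-aromatic.

Non-aromatic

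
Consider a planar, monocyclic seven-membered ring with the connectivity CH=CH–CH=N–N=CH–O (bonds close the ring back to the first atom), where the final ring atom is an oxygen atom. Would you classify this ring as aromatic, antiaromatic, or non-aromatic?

Antiaromatic

The p orbitals form a continuous loop: the double-bond atoms are sp², each contributing one p electron; the doubly-bonded nitrogens are pyridine-type — their lone pairs lie in the ring plane, leaving one electron in the p orbital; the oxygen donates one lone pair from its p orbital. The ring is fully conjugated.
Adding the contributions, 3 × 2 = 6 from the double-bond units + 2 from the O atom = 8.
8 = 4(2); a planar, fully conjugated 4n system is antiaromatic.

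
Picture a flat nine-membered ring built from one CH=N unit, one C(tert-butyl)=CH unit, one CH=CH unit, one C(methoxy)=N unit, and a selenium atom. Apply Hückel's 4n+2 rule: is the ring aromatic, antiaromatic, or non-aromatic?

Aromatic

Every ring atom contributes a p orbital perpendicular to the ring (each doubly-bonded ring atom is sp² with one p-orbital electron; each sp² =N– keeps its lone pair in-plane and puts one electron into the π system; the selenium donates one lone pair from its p orbital), so the π system is cyclic and fully conjugated.
Counting π electrons: 4 × 2 = 8 from the double-bond units + 2 from the Se atom = 10.
Since 10 = 4·2 + 2, the ring meets the 4n+2 criterion.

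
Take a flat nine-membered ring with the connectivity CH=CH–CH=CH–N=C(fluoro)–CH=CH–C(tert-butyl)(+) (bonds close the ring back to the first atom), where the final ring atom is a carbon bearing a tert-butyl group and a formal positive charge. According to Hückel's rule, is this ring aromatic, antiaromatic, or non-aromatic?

The p orbitals form a continuous loop: each doubly-bonded ring atom is sp² with one p-orbital electron; each sp² =N– keeps its lone pair in-plane and puts one electron into the π system; the carbocation has an empty p orbital. The ring is fully conjugated.
Adding the contributions, 4 × 2 = 8 from the double-bond units + 0 from the C(tert-butyl)(+) atom = 8.
8 is a 4n count (n = 2), so the planar conjugated ring is antiaromatic.

Antiaromatic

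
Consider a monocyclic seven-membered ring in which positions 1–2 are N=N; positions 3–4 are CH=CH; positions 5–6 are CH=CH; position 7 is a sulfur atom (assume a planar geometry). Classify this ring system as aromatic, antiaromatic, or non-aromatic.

The p orbitals form a continuous loop: each doubly-bonded ring atom is sp² with one p-orbital electron; the doubly-bonded nitrogens are pyridine-type — their lone pairs lie in the ring plane, leaving one electron in the p orbital; the sulfur donates one lone pair from its p orbital. The ring is fully conjugated.
Tallying contributions gives 3 × 2 = 6 from the double-bond units + 2 from the S atom = 8.
A 4n π count (8, n = 2) in a planar conjugated ring means antiaromatic.

Antiaromatic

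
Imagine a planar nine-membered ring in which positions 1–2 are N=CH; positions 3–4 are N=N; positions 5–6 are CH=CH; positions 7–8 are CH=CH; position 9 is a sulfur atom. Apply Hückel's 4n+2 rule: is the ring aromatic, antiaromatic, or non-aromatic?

Aromatic

The p orbitals form a continuous loop: every atom in a ring double bond is sp² and brings one electron to the p orbital; each sp² =N– keeps its lone pair in-plane and puts one electron into the π system; the sulfur donates one lone pair from its p orbital. The ring is fully conjugated.
Adding the contributions, 4 × 2 = 8 from the double-bond units + 2 from the S atom = 10.
With 10 π electrons (n = 2), the Hückel 4n+2 condition holds.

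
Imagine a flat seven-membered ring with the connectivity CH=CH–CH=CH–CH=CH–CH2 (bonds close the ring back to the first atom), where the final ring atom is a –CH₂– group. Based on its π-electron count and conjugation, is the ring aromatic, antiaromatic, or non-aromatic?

The CH2 carbon is saturated: the tetrahedral CH₂ carbon is sp³ and has no p orbital in the ring π system. Conjugation is not continuous around the ring.
Without a continuous loop of overlapping p orbitals the Hückel electron count never comes into play.

Non-aromatic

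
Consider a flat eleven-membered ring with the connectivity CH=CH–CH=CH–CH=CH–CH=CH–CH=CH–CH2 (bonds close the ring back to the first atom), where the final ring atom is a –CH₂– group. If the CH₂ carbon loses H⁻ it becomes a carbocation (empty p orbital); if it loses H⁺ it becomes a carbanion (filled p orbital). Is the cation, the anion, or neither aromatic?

The cation

Both ions have a continuous loop of p orbitals — each ring atom is sp².
Cation: 5 × 2 + 0 = 10 π electrons → 4(2)+2, aromatic.
Anion: 5 × 2 + 2 = 12 π electrons → 4(3), antiaromatic.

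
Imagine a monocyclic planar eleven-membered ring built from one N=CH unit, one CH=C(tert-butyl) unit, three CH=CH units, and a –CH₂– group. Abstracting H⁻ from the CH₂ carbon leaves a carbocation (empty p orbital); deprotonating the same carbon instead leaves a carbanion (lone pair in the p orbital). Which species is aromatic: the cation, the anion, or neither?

In both ions every ring atom is sp² and contributes a p orbital, so both rings are fully conjugated.
Cation: 5 × 2 + 0 = 10 π electrons → 4(2)+2, aromatic.
Anion: 5 × 2 + 2 = 12 π electrons → 4(3), antiaromatic.

The cation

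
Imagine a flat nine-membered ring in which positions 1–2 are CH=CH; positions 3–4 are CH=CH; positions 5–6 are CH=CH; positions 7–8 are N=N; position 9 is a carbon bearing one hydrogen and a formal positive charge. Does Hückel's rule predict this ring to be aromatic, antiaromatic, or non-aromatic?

The p orbitals form a continuous loop: the double-bond atoms are sp², each contributing one p electron; the doubly-bonded nitrogens are pyridine-type — their lone pairs lie in the ring plane, leaving one electron in the p orbital; the carbocation has an empty p orbital. The ring is fully conjugated.
π-electron count: 4 × 2 = 8 from the double-bond units + 0 from the CH(+) atom = 8.
8 = 4(2); a planar, fully conjugated 4n system is antiaromatic.

Antiaromatic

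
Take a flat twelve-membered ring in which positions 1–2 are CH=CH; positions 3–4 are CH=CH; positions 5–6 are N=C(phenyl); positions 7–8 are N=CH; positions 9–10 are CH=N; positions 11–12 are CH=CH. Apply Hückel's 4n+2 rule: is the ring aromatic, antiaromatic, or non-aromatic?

Antiaromatic

All ring atoms are sp² and supply a p orbital to the ring (the double-bond atoms are sp², each contributing one p electron; each =N– nitrogen is pyridine-type (lone pair in the sp² plane, one electron in the p orbital)); the conjugation is uninterrupted.
π-electron count: 6 × 2 = 12 from the 6 double-bond units.
A 4n π count (12, n = 3) in a planar conjugated ring means antiaromatic.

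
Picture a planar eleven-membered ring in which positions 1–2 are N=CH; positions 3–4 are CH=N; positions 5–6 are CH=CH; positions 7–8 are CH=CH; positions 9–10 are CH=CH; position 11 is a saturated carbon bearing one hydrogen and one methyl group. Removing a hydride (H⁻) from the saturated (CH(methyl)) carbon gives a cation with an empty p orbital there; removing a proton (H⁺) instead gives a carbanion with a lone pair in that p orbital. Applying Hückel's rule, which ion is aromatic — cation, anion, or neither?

The cation

Both ions have a continuous loop of p orbitals — each ring atom is sp².
Cation: 5 × 2 + 0 = 10 π electrons → 4(2)+2, aromatic.
Anion: 5 × 2 + 2 = 12 π electrons → 4(3), antiaromatic.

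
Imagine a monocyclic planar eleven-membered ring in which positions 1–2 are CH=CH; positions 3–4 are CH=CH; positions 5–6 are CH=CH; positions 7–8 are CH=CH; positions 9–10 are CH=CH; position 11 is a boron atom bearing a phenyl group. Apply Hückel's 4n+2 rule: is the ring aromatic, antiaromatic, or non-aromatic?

Aromatic

The p orbitals form a continuous loop: each doubly-bonded ring atom is sp² with one p-orbital electron; the boron has an empty p orbital. The ring is fully conjugated.
π-electron count: 5 × 2 = 10 from the double-bond units + 0 from the B(phenyl) atom = 10.
10 = 4(2) + 2, which satisfies Hückel's 4n+2 rule.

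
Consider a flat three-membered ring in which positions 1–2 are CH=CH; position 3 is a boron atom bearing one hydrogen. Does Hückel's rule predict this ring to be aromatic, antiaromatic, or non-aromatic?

Every ring atom contributes a p orbital perpendicular to the ring (each doubly-bonded ring atom is sp² with one p-orbital electron; the boron has an empty p orbital), so the π system is cyclic and fully conjugated.
Tallying contributions gives 1 × 2 = 2 from the double-bond unit + 0 from the BH atom = 2.
That gives a 4n+2 count (2, n = 0).

Aromatic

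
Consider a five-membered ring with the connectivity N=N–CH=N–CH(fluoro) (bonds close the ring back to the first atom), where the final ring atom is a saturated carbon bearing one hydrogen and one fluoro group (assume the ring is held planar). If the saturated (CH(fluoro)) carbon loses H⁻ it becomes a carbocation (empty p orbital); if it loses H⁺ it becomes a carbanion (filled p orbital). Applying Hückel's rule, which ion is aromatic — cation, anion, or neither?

The anion

In either ion the ring is fully conjugated: every atom, including the new sp² carbon, supplies a p orbital.
Cation: 2 × 2 + 0 = 4 π electrons → 4(1), antiaromatic.
Anion: 2 × 2 + 2 = 6 π electrons → 4(1)+2, aromatic.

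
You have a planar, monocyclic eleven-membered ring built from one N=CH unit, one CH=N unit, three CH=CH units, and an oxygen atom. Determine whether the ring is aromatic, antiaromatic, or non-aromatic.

Antiaromatic

All ring atoms are sp² and supply a p orbital to the ring (each doubly-bonded ring atom is sp² with one p-orbital electron; each =N– nitrogen is pyridine-type (lone pair in the sp² plane, one electron in the p orbital); the oxygen donates one lone pair from its p orbital); the conjugation is uninterrupted.
π-electron count: 5 × 2 = 10 from the double-bond units + 2 from the O atom = 12.
With 12 = 4·3 π electrons, Hückel's rule classifies the planar ring as antiaromatic.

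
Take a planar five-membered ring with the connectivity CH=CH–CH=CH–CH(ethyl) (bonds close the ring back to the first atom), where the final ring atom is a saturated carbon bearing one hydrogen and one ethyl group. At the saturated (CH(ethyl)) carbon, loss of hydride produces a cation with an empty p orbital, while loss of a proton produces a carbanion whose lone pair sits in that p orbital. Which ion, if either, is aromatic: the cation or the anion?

The anion

Once that carbon is sp², every ring atom has a p orbital and both ions are fully conjugated.
Cation: 2 × 2 + 0 = 4 π electrons → 4(1), antiaromatic.
Anion: 2 × 2 + 2 = 6 π electrons → 4(1)+2, aromatic.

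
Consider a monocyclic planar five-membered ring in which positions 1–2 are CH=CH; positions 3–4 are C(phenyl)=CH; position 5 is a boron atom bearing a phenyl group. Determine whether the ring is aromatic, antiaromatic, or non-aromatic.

The p orbitals form a continuous loop: the double-bond atoms are sp², each contributing one p electron; the boron has an empty p orbital. The ring is fully conjugated.
π-electron count: 2 × 2 = 4 from the double-bond units + 0 from the B(phenyl) atom = 4.
4 = 4(1); a planar, fully conjugated 4n system is antiaromatic.

Antiaromatic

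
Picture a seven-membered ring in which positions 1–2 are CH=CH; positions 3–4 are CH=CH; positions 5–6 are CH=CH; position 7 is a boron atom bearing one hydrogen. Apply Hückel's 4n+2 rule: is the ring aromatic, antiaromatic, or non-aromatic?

Aromatic

Check conjugation: every atom in a ring double bond is sp² and brings one electron to the p orbital; the boron has an empty p orbital — every position has a p orbital, so the cyclic π system is continuous.
π-electron count: 3 × 2 = 6 from the double-bond units + 0 from the BH atom = 6.
With 6 π electrons (n = 1), the Hückel 4n+2 condition holds.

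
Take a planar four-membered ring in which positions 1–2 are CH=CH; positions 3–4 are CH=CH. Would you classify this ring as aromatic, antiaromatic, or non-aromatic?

Check conjugation: the double-bond atoms are sp², each contributing one p electron — every position has a p orbital, so the cyclic π system is continuous.
Adding the contributions, 2 × 2 = 4 from the 2 double-bond units.
With 4 = 4·1 π electrons, Hückel's rule classifies the planar ring as antiaromatic.
(This ring is cyclobutadiene.)

Antiaromatic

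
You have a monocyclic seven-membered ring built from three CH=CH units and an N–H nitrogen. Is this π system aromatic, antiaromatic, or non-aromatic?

Antiaromatic

Every ring atom contributes a p orbital perpendicular to the ring (the double-bond atoms are sp², each contributing one p electron; the pyrrole-type nitrogen donates its lone pair from the p orbital), so the π system is cyclic and fully conjugated.
Adding the contributions, 3 × 2 = 6 from the double-bond units + 2 from the NH atom = 8.
8 = 4(2); a planar, fully conjugated 4n system is antiaromatic.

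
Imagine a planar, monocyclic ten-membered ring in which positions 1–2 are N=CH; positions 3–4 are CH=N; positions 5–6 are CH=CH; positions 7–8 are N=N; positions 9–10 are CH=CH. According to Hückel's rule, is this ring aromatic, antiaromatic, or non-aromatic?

Every ring atom contributes a p orbital perpendicular to the ring (each doubly-bonded ring atom is sp² with one p-orbital electron; the doubly-bonded nitrogens are pyridine-type — their lone pairs lie in the ring plane, leaving one electron in the p orbital), so the π system is cyclic and fully conjugated.
Tallying contributions gives 5 × 2 = 10 from the 5 double-bond units.
With 10 π electrons (n = 2), the Hückel 4n+2 condition holds.

Aromatic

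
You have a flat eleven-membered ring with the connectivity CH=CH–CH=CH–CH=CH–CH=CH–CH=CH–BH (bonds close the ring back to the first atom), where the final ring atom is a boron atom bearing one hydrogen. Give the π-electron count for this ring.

10

Check conjugation: the double-bond atoms are sp², each contributing one p electron; the boron has an empty p orbital — every position has a p orbital, so the cyclic π system is continuous.
Counting π electrons: 5 × 2 = 10 from the double-bond units + 0 from the BH atom = 10.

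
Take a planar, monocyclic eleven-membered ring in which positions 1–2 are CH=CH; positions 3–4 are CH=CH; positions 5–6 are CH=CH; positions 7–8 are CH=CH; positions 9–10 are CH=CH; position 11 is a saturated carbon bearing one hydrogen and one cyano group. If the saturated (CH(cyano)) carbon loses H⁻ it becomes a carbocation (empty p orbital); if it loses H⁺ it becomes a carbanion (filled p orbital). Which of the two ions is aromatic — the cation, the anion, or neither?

Once that carbon is sp², every ring atom has a p orbital and both ions are fully conjugated.
Cation: 5 × 2 + 0 = 10 π electrons → 4(2)+2, aromatic.
Anion: 5 × 2 + 2 = 12 π electrons → 4(3), antiaromatic.

The cation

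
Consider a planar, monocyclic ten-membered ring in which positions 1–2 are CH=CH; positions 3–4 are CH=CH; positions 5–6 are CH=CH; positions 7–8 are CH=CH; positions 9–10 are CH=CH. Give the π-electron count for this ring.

10

All ring atoms are sp² and supply a p orbital to the ring (each doubly-bonded ring atom is sp² with one p-orbital electron); the conjugation is uninterrupted.
π-electron count: 5 × 2 = 10 from the 5 double-bond units.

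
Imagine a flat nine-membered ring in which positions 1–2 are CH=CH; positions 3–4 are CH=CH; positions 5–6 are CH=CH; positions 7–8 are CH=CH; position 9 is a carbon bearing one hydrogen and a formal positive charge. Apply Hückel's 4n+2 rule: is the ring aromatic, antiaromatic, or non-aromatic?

Antiaromatic

The p orbitals form a continuous loop: every atom in a ring double bond is sp² and brings one electron to the p orbital; the carbocation has an empty p orbital. The ring is fully conjugated.
Counting π electrons: 4 × 2 = 8 from the double-bond units + 0 from the CH(+) atom = 8.
A 4n π count (8, n = 2) in a planar conjugated ring means antiaromatic.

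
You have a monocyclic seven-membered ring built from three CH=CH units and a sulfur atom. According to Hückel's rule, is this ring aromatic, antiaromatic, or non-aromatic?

Check conjugation: every atom in a ring double bond is sp² and brings one electron to the p orbital; the sulfur donates one lone pair from its p orbital — every position has a p orbital, so the cyclic π system is continuous.
π-electron count: 3 × 2 = 6 from the double-bond units + 2 from the S atom = 8.
With 8 = 4·2 π electrons, Hückel's rule classifies the planar ring as antiaromatic.

Antiaromatic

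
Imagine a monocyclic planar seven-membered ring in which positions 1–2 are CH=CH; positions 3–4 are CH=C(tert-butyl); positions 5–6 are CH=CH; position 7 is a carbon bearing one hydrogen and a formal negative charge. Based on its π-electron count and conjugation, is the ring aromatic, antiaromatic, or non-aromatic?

All ring atoms are sp² and supply a p orbital to the ring (every atom in a ring double bond is sp² and brings one electron to the p orbital; the carbanion's lone pair occupies the p orbital); the conjugation is uninterrupted.
Adding the contributions, 3 × 2 = 6 from the double-bond units + 2 from the CH(-) atom = 8.
A 4n π count (8, n = 2) in a planar conjugated ring means antiaromatic.

Antiaromatic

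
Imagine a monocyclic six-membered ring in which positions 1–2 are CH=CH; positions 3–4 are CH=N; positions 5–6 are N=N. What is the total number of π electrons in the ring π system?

Check conjugation: every atom in a ring double bond is sp² and brings one electron to the p orbital; the doubly-bonded nitrogens are pyridine-type — their lone pairs lie in the ring plane, leaving one electron in the p orbital — every position has a p orbital, so the cyclic π system is continuous.
Tallying contributions gives 3 × 2 = 6 from the 3 double-bond units.

6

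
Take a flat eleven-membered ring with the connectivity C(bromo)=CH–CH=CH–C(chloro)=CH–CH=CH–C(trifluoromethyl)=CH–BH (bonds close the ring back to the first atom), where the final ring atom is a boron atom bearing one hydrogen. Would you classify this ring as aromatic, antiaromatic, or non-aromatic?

Aromatic

The p orbitals form a continuous loop: each doubly-bonded ring atom is sp² with one p-orbital electron; the boron has an empty p orbital. The ring is fully conjugated.
π-electron count: 5 × 2 = 10 from the double-bond units + 0 from the BH atom = 10.
Since 10 = 4·2 + 2, the ring meets the 4n+2 criterion.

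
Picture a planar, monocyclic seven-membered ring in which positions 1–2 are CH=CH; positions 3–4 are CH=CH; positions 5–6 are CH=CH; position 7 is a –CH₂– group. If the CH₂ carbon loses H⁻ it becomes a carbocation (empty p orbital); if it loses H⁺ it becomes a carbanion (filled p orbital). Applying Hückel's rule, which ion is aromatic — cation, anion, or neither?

Once that carbon is sp², every ring atom has a p orbital and both ions are fully conjugated.
Cation: 3 × 2 + 0 = 6 π electrons → 4(1)+2, aromatic.
Anion: 3 × 2 + 2 = 8 π electrons → 4(2), antiaromatic.

The cation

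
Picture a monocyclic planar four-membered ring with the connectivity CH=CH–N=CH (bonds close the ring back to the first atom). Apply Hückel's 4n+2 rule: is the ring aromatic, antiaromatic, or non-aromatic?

Antiaromatic

All ring atoms are sp² and supply a p orbital to the ring (each doubly-bonded ring atom is sp² with one p-orbital electron; each sp² =N– keeps its lone pair in-plane and puts one electron into the π system); the conjugation is uninterrupted.
Counting π electrons: 2 × 2 = 4 from the 2 double-bond units.
4 = 4(1); a planar, fully conjugated 4n system is antiaromatic.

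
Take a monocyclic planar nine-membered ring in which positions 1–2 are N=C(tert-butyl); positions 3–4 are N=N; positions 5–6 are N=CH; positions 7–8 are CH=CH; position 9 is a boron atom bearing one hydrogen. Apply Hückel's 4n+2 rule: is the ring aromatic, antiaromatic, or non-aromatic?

The p orbitals form a continuous loop: the double-bond atoms are sp², each contributing one p electron; each =N– nitrogen is pyridine-type (lone pair in the sp² plane, one electron in the p orbital); the boron has an empty p orbital. The ring is fully conjugated.
Tallying contributions gives 4 × 2 = 8 from the double-bond units + 0 from the BH atom = 8.
8 is a 4n count (n = 2), so the planar conjugated ring is antiaromatic.

Antiaromatic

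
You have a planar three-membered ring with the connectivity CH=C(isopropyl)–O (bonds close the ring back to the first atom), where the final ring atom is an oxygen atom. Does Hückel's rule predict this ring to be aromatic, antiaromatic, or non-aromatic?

Antiaromatic

Check conjugation: each doubly-bonded ring atom is sp² with one p-orbital electron; the oxygen donates one lone pair from its p orbital — every position has a p orbital, so the cyclic π system is continuous.
Adding the contributions, 1 × 2 = 2 from the double-bond unit + 2 from the O atom = 4.
4 is a 4n count (n = 1), so the planar conjugated ring is antiaromatic.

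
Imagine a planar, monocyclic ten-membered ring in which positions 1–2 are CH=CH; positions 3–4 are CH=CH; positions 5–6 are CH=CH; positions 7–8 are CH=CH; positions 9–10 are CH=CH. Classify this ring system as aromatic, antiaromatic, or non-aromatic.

The p orbitals form a continuous loop: each doubly-bonded ring atom is sp² with one p-orbital electron. The ring is fully conjugated.
π-electron count: 5 × 2 = 10 from the 5 double-bond units.
10 = 4(2) + 2, which satisfies Hückel's 4n+2 rule.

Aromatic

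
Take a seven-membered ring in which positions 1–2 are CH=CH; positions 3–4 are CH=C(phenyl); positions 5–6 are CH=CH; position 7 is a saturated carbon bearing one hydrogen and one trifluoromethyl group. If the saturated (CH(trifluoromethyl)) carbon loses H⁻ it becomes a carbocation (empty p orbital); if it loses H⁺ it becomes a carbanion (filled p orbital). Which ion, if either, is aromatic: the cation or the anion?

The cation

In both ions every ring atom is sp² and contributes a p orbital, so both rings are fully conjugated.
Cation: 3 × 2 + 0 = 6 π electrons → 4(1)+2, aromatic.
Anion: 3 × 2 + 2 = 8 π electrons → 4(2), antiaromatic.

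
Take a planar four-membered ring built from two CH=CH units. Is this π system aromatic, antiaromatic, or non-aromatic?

Antiaromatic

Every ring atom contributes a p orbital perpendicular to the ring (every atom in a ring double bond is sp² and brings one electron to the p orbital), so the π system is cyclic and fully conjugated.
Tallying contributions gives 2 × 2 = 4 from the 2 double-bond units.
With 4 = 4·1 π electrons, Hückel's rule classifies the planar ring as antiaromatic.
(The species described is cyclobutadiene.)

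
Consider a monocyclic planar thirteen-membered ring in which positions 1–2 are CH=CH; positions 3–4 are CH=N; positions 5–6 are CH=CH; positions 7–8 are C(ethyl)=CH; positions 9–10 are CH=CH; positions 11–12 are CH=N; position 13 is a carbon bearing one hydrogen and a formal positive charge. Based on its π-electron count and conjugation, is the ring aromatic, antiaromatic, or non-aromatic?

Antiaromatic

The p orbitals form a continuous loop: each doubly-bonded ring atom is sp² with one p-orbital electron; each sp² =N– keeps its lone pair in-plane and puts one electron into the π system; the carbocation has an empty p orbital. The ring is fully conjugated.
Counting π electrons: 6 × 2 = 12 from the double-bond units + 0 from the CH(+) atom = 12.
A 4n π count (12, n = 3) in a planar conjugated ring means antiaromatic.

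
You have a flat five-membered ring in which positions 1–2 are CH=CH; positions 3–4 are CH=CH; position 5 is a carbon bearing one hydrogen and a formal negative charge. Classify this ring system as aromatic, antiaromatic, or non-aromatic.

Aromatic

Every ring atom contributes a p orbital perpendicular to the ring (every atom in a ring double bond is sp² and brings one electron to the p orbital; the carbanion's lone pair occupies the p orbital), so the π system is cyclic and fully conjugated.
Tallying contributions gives 2 × 2 = 4 from the double-bond units + 2 from the CH(-) atom = 6.
That gives a 4n+2 count (6, n = 1).
(This ring is the cyclopentadienyl anion.)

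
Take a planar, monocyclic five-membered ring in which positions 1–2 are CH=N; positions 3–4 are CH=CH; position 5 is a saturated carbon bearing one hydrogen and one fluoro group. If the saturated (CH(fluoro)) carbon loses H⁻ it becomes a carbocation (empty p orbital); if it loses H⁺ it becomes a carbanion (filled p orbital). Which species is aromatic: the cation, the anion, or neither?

In both ions every ring atom is sp² and contributes a p orbital, so both rings are fully conjugated.
Cation: 2 × 2 + 0 = 4 π electrons → 4(1), antiaromatic.
Anion: 2 × 2 + 2 = 6 π electrons → 4(1)+2, aromatic.

The anion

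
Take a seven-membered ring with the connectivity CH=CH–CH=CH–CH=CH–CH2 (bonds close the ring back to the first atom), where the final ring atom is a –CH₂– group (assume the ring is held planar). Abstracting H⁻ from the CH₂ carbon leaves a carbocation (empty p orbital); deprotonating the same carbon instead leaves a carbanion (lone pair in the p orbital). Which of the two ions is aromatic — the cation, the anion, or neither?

The cation

In both ions every ring atom is sp² and contributes a p orbital, so both rings are fully conjugated.
Cation: 3 × 2 + 0 = 6 π electrons → 4(1)+2, aromatic.
Anion: 3 × 2 + 2 = 8 π electrons → 4(2), antiaromatic.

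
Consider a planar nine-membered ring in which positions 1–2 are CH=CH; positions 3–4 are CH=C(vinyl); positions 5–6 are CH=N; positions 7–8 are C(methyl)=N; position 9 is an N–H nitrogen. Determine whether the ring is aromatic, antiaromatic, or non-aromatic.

Every ring atom contributes a p orbital perpendicular to the ring (the double-bond atoms are sp², each contributing one p electron; each sp² =N– keeps its lone pair in-plane and puts one electron into the π system; the pyrrole-type nitrogen donates its lone pair from the p orbital), so the π system is cyclic and fully conjugated.
Adding the contributions, 4 × 2 = 8 from the double-bond units + 2 from the NH atom = 10.
That gives a 4n+2 count (10, n = 2).

Aromatic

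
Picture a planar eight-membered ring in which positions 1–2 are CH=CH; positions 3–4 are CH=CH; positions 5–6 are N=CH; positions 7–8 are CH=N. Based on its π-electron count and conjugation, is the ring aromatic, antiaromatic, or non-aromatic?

Check conjugation: each doubly-bonded ring atom is sp² with one p-orbital electron; each =N– nitrogen is pyridine-type (lone pair in the sp² plane, one electron in the p orbital) — every position has a p orbital, so the cyclic π system is continuous.
Counting π electrons: 4 × 2 = 8 from the 4 double-bond units.
8 = 4(2); a planar, fully conjugated 4n system is antiaromatic.

Antiaromatic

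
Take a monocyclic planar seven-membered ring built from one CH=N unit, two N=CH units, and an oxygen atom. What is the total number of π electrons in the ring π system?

8

Every ring atom contributes a p orbital perpendicular to the ring (the double-bond atoms are sp², each contributing one p electron; the doubly-bonded nitrogens are pyridine-type — their lone pairs lie in the ring plane, leaving one electron in the p orbital; the oxygen donates one lone pair from its p orbital), so the π system is cyclic and fully conjugated.
Counting π electrons: 3 × 2 = 6 from the double-bond units + 2 from the O atom = 8.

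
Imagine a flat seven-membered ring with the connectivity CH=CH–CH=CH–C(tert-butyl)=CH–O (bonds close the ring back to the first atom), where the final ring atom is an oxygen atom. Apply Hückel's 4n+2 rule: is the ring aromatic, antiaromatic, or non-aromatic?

Check conjugation: each doubly-bonded ring atom is sp² with one p-orbital electron; the oxygen donates one lone pair from its p orbital — every position has a p orbital, so the cyclic π system is continuous.
Counting π electrons: 3 × 2 = 6 from the double-bond units + 2 from the O atom = 8.
With 8 = 4·2 π electrons, Hückel's rule classifies the planar ring as antiaromatic.

Antiaromatic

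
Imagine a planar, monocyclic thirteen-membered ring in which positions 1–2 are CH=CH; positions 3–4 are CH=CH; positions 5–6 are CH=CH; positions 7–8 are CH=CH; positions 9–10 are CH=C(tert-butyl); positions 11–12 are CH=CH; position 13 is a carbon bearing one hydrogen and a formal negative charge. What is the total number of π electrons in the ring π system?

14

Check conjugation: each doubly-bonded ring atom is sp² with one p-orbital electron; the carbanion's lone pair occupies the p orbital — every position has a p orbital, so the cyclic π system is continuous.
Adding the contributions, 6 × 2 = 12 from the double-bond units + 2 from the CH(-) atom = 14.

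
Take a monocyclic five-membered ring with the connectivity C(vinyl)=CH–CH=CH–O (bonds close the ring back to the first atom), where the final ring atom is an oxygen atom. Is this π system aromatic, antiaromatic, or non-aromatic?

Aromatic

All ring atoms are sp² and supply a p orbital to the ring (each doubly-bonded ring atom is sp² with one p-orbital electron; the oxygen donates one lone pair from its p orbital); the conjugation is uninterrupted.
Adding the contributions, 2 × 2 = 4 from the double-bond units + 2 from the O atom = 6.
That gives a 4n+2 count (6, n = 1).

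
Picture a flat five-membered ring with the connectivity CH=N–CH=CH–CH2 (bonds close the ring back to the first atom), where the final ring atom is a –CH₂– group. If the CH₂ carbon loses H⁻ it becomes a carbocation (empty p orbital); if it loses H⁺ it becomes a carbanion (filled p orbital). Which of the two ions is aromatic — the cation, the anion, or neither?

The anion

Both ions have a continuous loop of p orbitals — each ring atom is sp².
Cation: 2 × 2 + 0 = 4 π electrons → 4(1), antiaromatic.
Anion: 2 × 2 + 2 = 6 π electrons → 4(1)+2, aromatic.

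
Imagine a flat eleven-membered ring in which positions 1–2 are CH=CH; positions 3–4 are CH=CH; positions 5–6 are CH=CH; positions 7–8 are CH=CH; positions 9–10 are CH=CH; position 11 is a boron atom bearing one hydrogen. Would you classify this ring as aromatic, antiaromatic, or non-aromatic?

The p orbitals form a continuous loop: every atom in a ring double bond is sp² and brings one electron to the p orbital; the boron has an empty p orbital. The ring is fully conjugated.
Tallying contributions gives 5 × 2 = 10 from the double-bond units + 0 from the BH atom = 10.
10 = 4(2) + 2, which satisfies Hückel's 4n+2 rule.

Aromatic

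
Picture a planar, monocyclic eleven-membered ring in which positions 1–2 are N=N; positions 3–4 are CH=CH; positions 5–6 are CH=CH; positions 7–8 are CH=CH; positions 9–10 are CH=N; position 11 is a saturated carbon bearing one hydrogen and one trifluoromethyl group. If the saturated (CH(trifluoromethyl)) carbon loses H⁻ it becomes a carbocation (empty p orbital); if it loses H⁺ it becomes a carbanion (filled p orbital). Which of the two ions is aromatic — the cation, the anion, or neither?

In both ions every ring atom is sp² and contributes a p orbital, so both rings are fully conjugated.
Cation: 5 × 2 + 0 = 10 π electrons → 4(2)+2, aromatic.
Anion: 5 × 2 + 2 = 12 π electrons → 4(3), antiaromatic.

The cation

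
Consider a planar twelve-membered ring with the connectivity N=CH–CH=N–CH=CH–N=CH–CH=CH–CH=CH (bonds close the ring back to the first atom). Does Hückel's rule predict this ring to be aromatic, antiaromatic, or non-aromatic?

Antiaromatic

Check conjugation: each doubly-bonded ring atom is sp² with one p-orbital electron; each sp² =N– keeps its lone pair in-plane and puts one electron into the π system — every position has a p orbital, so the cyclic π system is continuous.
Counting π electrons: 6 × 2 = 12 from the 6 double-bond units.
A 4n π count (12, n = 3) in a planar conjugated ring means antiaromatic.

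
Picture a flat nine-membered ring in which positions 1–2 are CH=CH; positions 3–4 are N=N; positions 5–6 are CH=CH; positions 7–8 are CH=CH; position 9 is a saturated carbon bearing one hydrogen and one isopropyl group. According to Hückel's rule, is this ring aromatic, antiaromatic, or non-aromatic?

At the CH(isopropyl) position, that saturated carbon is sp³ and has no p orbital in the ring π system; the ring's p-orbital overlap is broken there.
A ring that is not fully conjugated cannot be aromatic or antiaromatic regardless of its π-electron count.

Non-aromatic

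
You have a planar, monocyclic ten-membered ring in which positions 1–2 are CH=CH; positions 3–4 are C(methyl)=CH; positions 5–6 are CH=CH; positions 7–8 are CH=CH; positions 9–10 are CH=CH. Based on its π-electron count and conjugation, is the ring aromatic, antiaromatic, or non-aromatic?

Aromatic

Every ring atom contributes a p orbital perpendicular to the ring (the double-bond atoms are sp², each contributing one p electron), so the π system is cyclic and fully conjugated.
Tallying contributions gives 5 × 2 = 10 from the 5 double-bond units.
Since 10 = 4·2 + 2, the ring meets the 4n+2 criterion.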